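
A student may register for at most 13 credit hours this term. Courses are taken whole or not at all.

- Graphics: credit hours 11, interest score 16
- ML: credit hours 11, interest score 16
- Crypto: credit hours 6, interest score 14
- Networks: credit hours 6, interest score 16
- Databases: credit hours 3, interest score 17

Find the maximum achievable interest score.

33

Allowing fractional choices, the relaxed optimum would be about 42.3, but courses are indivisible.
Networks + Databases: credit hours 6 + 3 = 9 ≤ 13, interest score 16 + 17 = 33.
Crypto + Databases: credit hours 6 + 3 = 9 ≤ 13, interest score 14 + 17 = 31.
Best is Networks and Databases with total interest score 33.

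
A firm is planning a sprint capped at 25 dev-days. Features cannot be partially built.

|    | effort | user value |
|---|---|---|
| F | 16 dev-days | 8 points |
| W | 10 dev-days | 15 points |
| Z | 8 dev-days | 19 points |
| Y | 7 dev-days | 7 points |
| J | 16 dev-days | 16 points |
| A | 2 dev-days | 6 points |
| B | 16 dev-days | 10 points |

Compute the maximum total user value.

41

W + Z + A: effort 10 + 8 + 2 = 20 ≤ 25, user value 15 + 19 + 6 = 40.
W + Z + Y: effort 10 + 8 + 7 = 25 ≤ 25, user value 15 + 19 + 7 = 41.
Best is W, Z, and Y with total user value 41.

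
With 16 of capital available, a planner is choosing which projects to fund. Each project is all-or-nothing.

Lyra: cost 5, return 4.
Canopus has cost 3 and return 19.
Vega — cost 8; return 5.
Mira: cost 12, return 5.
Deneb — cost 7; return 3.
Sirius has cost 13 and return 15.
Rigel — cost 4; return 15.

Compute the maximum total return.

39

Take Canopus, Vega, and Rigel: cost 3 + 8 + 4 = 15 ≤ 16, return 19 + 5 + 15 = 39.
No other feasible combination does better.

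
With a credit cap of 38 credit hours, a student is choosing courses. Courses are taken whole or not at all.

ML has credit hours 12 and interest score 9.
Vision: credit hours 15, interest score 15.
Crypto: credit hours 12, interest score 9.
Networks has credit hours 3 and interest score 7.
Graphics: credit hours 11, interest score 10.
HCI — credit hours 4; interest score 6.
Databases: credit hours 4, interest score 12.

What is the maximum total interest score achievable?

50

Allowing fractional choices, the relaxed optimum would be about 50.8, but courses are indivisible.
ML + Vision + Networks + HCI + Databases: credit hours 12 + 15 + 3 + 4 + 4 = 38 ≤ 38, interest score 9 + 15 + 7 + 6 + 12 = 49.
Vision + Networks + Graphics + HCI + Databases: credit hours 15 + 3 + 11 + 4 + 4 = 37 ≤ 38, interest score 15 + 7 + 10 + 6 + 12 = 50.
Vision + Crypto + Networks + HCI + Databases: credit hours 15 + 12 + 3 + 4 + 4 = 38 ≤ 38, interest score 15 + 9 + 7 + 6 + 12 = 49.
Best is Vision, Networks, Graphics, HCI, and Databases with total interest score 50.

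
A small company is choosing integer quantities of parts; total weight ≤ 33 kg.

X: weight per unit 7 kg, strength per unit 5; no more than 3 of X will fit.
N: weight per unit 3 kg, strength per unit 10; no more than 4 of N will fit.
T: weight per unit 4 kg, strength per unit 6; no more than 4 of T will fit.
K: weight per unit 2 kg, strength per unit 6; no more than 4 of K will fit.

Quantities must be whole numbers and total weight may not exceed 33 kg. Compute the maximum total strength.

82

3×N, 4×T, and 4×K: weight 33 ≤ 33, strength 3·10 + 4·6 + 4·6 = 78.
4×N, 3×T, and 4×K: weight 32 ≤ 33, strength 4·10 + 3·6 + 4·6 = 82.
Best is 82.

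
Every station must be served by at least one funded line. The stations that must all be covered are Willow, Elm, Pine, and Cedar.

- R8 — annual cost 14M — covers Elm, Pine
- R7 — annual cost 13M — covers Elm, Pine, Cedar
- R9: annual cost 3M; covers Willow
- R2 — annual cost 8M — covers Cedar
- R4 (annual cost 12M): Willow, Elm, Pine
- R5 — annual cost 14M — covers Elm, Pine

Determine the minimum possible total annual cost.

16

Choose R7 and R9: together they cover Willow, Elm, Pine, Cedar — every station.
Total annual cost: 13 + 3 = 16.
No cover costs less than 16.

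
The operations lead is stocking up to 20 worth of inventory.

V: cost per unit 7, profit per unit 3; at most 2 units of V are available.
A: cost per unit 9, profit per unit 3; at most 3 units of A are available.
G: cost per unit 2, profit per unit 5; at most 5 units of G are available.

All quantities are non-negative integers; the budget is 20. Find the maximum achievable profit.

G has the best ratio (5/2); taking only G gives at most 5×5 = 25 (stopped by the supply cap of 5).
Mixing does better — 1×A and 5×G: cost 19 ≤ 20, profit 1·3 + 5·5 = 28.

28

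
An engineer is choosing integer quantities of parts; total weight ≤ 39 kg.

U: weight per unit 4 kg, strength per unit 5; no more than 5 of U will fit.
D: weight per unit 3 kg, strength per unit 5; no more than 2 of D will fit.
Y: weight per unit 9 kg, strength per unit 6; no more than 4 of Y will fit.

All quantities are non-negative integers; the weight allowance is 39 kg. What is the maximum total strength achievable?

D has the best ratio (5/3); taking only D gives at most 2×5 = 10 (stopped by the supply cap of 2).
Mixing does better — 5×U, 2×D, and 1×Y: weight 35 ≤ 39, strength 5·5 + 2·5 + 1·6 = 41.

41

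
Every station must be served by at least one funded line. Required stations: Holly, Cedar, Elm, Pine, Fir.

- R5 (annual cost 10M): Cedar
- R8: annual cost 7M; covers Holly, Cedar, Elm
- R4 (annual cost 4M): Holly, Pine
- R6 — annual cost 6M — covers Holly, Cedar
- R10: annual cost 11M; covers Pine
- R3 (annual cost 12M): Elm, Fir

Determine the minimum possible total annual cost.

This is a weighted set-cover instance.
The greedy cost-per-new-station heuristic would pick R4, R8, and R3 for 23, but a cheaper cover exists.
Choose R4, R6, and R3: together they cover Holly, Cedar, Elm, Pine, Fir — every station.
Total annual cost: 4 + 6 + 12 = 22.
No cover costs less than 22.

22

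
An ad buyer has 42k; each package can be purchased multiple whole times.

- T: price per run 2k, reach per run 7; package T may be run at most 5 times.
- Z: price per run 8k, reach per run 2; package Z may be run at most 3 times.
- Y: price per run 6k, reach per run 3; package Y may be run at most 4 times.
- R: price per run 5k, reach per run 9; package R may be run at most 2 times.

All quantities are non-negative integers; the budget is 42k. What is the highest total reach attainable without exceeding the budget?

This is a bounded integer knapsack.
5×T, 3×Y, and 2×R: price 38 ≤ 42, reach 5·7 + 3·3 + 2·9 = 62.
5×T, 1×Z, 2×Y, and 2×R: price 40 ≤ 42, reach 5·7 + 1·2 + 2·3 + 2·9 = 61.
Best is 62.

62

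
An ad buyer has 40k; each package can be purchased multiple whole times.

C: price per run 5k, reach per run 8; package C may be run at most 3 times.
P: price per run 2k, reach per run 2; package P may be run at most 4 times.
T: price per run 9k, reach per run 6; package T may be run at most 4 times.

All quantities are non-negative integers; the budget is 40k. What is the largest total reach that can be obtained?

Take 3×C, 3×P, and 2×T: price 39 ≤ 40, reach 3·8 + 3·2 + 2·6 = 42.
C has the best ratio (8/5) and is taken to its limit of 3; remaining capacity is filled optimally with the others.

42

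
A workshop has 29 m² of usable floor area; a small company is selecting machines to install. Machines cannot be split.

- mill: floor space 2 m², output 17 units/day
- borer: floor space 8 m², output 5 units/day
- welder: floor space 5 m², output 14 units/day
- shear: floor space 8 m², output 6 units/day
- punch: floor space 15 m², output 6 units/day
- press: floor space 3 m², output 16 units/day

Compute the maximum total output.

Allowing fractional choices, the relaxed optimum would be about 59.2, but machines are indivisible.
mill + welder + shear + press: floor space 2 + 5 + 8 + 3 = 18 ≤ 29, output 17 + 14 + 6 + 16 = 53.
mill + borer + welder + shear + press: floor space 2 + 8 + 5 + 8 + 3 = 26 ≤ 29, output 17 + 5 + 14 + 6 + 16 = 58.
Best is mill, borer, welder, shear, and press with total output 58.

58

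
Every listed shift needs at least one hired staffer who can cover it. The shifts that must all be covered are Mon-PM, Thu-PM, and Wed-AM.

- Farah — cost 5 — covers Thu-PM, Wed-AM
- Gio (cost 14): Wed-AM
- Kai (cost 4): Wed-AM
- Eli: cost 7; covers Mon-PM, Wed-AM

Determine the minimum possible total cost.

Choose Farah and Eli: together they cover Mon-PM, Thu-PM, Wed-AM — every shift.
Total cost: 5 + 7 = 12.
No cover costs less than 12.

12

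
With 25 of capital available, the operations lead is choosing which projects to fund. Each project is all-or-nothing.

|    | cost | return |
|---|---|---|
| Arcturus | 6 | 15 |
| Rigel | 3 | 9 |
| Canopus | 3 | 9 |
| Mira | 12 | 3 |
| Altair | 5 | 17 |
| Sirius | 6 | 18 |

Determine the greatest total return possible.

Treat it as a binary knapsack problem.
Arcturus + Rigel + Altair + Sirius: cost 6 + 3 + 5 + 6 = 20 ≤ 25, return 15 + 9 + 17 + 18 = 59.
Arcturus + Rigel + Canopus + Altair + Sirius: cost 6 + 3 + 3 + 5 + 6 = 23 ≤ 25, return 15 + 9 + 9 + 17 + 18 = 68.
Arcturus + Canopus + Altair + Sirius: cost 6 + 3 + 5 + 6 = 20 ≤ 25, return 15 + 9 + 17 + 18 = 59.
Best is Arcturus, Rigel, Canopus, Altair, and Sirius with total return 68.

68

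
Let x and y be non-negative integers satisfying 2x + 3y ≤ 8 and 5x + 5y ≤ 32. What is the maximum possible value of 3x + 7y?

(x,y)=(1,2) is feasible, giving 17.
(x,y)=(0,2) is feasible, giving 14.
The best lattice point is (1,2), giving 17.

17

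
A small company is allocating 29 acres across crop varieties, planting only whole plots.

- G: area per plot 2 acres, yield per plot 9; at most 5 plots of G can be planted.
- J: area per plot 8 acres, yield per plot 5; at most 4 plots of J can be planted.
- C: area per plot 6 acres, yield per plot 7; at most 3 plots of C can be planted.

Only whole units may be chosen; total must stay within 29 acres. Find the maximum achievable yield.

66

5×G and 2×C: area 22 ≤ 29, yield 5·9 + 2·7 = 59.
5×G and 3×C: area 28 ≤ 29, yield 5·9 + 3·7 = 66.
Best is 66.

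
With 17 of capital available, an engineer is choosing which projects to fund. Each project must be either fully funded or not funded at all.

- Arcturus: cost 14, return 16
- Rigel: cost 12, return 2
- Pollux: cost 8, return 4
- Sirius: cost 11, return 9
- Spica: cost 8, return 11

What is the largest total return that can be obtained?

Pollux + Spica: cost 8 + 8 = 16 ≤ 17, return 4 + 11 = 15.
Arcturus: cost 14 ≤ 17, return 16.
Best is Arcturus with total return 16.

16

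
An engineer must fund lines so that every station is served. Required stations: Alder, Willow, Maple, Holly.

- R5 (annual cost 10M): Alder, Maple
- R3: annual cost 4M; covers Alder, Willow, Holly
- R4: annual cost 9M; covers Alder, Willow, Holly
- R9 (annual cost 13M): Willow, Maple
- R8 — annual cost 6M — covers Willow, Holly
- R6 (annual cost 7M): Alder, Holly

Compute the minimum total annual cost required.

14

Choose R5 and R3: together they cover Alder, Willow, Maple, Holly — every station.
Total annual cost: 10 + 4 = 14.
No cover costs less than 14.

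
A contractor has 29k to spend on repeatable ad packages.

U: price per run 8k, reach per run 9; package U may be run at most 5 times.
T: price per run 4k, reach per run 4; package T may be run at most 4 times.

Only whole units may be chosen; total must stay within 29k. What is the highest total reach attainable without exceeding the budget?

2×U and 3×T: price 28 ≤ 29, reach 2·9 + 3·4 = 30.
3×U and 1×T: price 28 ≤ 29, reach 3·9 + 1·4 = 31.
Best is 31.

31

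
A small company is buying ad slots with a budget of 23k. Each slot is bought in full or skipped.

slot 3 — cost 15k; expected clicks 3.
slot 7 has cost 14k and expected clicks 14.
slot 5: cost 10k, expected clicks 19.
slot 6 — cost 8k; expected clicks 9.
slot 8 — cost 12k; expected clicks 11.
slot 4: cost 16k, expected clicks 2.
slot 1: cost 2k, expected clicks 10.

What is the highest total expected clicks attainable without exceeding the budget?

Allowing fractional choices, the relaxed optimum would be about 41.0, but ad slots are indivisible.
slot 5 + slot 8: cost 10 + 12 = 22 ≤ 23, expected clicks 19 + 11 = 30.
slot 5 + slot 6 + slot 1: cost 10 + 8 + 2 = 20 ≤ 23, expected clicks 19 + 9 + 10 = 38.
slot 6 + slot 8 + slot 1: cost 8 + 12 + 2 = 22 ≤ 23, expected clicks 9 + 11 + 10 = 30.
Best is slot 5, slot 6, and slot 1 with total expected clicks 38.

38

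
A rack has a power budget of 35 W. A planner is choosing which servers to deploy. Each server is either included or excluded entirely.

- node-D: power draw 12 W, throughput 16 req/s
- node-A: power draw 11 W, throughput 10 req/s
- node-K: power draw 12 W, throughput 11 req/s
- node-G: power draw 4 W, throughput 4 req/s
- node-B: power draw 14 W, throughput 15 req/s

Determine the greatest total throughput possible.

Allowing fractional choices, the relaxed optimum would be about 39.6, but servers are indivisible.
node-D + node-G + node-B: power draw 12 + 4 + 14 = 30 ≤ 35, throughput 16 + 4 + 15 = 35.
node-D + node-B: power draw 12 + 14 = 26 ≤ 35, throughput 16 + 15 = 31.
node-D + node-A + node-K: power draw 12 + 11 + 12 = 35 ≤ 35, throughput 16 + 10 + 11 = 37.
Best is node-D, node-A, and node-K with total throughput 37.

37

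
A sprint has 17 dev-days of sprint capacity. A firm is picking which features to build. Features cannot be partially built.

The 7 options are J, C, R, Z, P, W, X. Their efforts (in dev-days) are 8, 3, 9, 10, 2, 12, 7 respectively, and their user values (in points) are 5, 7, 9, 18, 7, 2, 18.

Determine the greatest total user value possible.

Treat it as a binary knapsack problem.
Take Z and X: effort 10 + 7 = 17 ≤ 17, user value 18 + 18 = 36.
No other feasible combination does better.

36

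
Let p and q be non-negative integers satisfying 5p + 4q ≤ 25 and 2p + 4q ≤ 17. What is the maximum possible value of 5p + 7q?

31

Relaxing integrality, the LP optimum is 33.75 at (p,q) = (2.67, 2.92), which is not an integer point.
(p,q)=(2,3): 5·2+4·3=22≤25, 2·2+4·3=16≤17, objective 31.
(p,q)=(3,2): 5·3+4·2=23≤25, 2·3+4·2=14≤17, objective 29.
(p,q)=(1,3): 5·1+4·3=17≤25, 2·1+4·3=14≤17, objective 26.
Maximum is 31 at (p,q)=(2,3).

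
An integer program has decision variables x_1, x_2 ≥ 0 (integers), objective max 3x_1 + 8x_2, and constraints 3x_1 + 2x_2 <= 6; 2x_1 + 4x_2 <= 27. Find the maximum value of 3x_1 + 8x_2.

(x_1,x_2)=(0,3): 3·0+2·3=6≤6, 2·0+4·3=12≤27, objective 24.
(x_1,x_2)=(0,2): 3·0+2·2=4≤6, 2·0+4·2=8≤27, objective 16.
The best lattice point is (0,3), giving 24.

24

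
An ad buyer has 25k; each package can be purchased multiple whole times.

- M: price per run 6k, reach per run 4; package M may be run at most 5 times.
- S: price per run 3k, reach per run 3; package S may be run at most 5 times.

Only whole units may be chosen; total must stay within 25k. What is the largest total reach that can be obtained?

This is a bounded integer knapsack.
Take 2×M and 4×S: price 24 ≤ 25, reach 2·4 + 4·3 = 20.
No other integer combination yields more.

20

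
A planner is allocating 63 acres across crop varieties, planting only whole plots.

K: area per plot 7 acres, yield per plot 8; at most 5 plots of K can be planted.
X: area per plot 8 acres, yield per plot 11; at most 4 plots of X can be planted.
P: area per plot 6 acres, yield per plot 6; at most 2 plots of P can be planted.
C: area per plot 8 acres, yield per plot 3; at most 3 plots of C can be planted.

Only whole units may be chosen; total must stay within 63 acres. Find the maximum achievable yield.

76

X has the best ratio (11/8); taking only X gives at most 4×11 = 44 (stopped by the supply cap of 4).
Mixing does better — 4×K and 4×X: area 60 ≤ 63, yield 4·8 + 4·11 = 76.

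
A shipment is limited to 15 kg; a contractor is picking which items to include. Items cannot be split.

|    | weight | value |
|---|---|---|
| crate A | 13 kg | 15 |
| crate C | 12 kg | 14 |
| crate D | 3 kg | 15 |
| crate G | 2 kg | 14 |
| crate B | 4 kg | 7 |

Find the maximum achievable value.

36

Allowing fractional choices, the relaxed optimum would be about 43.0, but items are indivisible.
crate C + crate D: weight 12 + 3 = 15 ≤ 15, value 14 + 15 = 29.
crate D + crate G + crate B: weight 3 + 2 + 4 = 9 ≤ 15, value 15 + 14 + 7 = 36.
crate D + crate G: weight 3 + 2 = 5 ≤ 15, value 15 + 14 = 29.
Best is crate D, crate G, and crate B with total value 36.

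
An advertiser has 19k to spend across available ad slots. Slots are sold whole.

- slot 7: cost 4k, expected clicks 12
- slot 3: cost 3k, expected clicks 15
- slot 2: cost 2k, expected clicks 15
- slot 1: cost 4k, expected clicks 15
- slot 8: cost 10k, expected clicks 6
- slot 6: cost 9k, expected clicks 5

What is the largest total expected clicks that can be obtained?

Allowing fractional choices, the relaxed optimum would be about 60.6, but ad slots are indivisible.
slot 3 + slot 2 + slot 1 + slot 6: cost 3 + 2 + 4 + 9 = 18 ≤ 19, expected clicks 15 + 15 + 15 + 5 = 50.
slot 7 + slot 3 + slot 2 + slot 1: cost 4 + 3 + 2 + 4 = 13 ≤ 19, expected clicks 12 + 15 + 15 + 15 = 57.
slot 3 + slot 2 + slot 1 + slot 8: cost 3 + 2 + 4 + 10 = 19 ≤ 19, expected clicks 15 + 15 + 15 + 6 = 51.
Best is slot 7, slot 3, slot 2, and slot 1 with total expected clicks 57.

57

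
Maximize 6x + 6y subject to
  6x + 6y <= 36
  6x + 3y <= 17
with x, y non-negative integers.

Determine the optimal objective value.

The continuous relaxation peaks at (0, 5.67) with value 34.00; rounding to a feasible lattice point costs some objective.
(x,y)=(0,5): 6·0+6·5=30≤36, 6·0+3·5=15≤17, objective 30.
(x,y)=(0,4): 6·0+6·4=24≤36, 6·0+3·4=12≤17, objective 24.
The best lattice point is (0,5), giving 30.

30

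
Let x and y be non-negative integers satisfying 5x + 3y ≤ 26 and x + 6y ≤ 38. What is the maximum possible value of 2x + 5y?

The continuous relaxation peaks at (1.56, 6.07) with value 33.48; rounding to a feasible lattice point costs some objective.
(x,y)=(1,6): 5·1+3·6=23≤26, 1·1+6·6=37≤38, objective 32.
(x,y)=(0,6): 5·0+3·6=18≤26, 1·0+6·6=36≤38, objective 30.
(x,y)=(2,5): 5·2+3·5=25≤26, 1·2+6·5=32≤38, objective 29.
Maximum is 32 at (x,y)=(1,6).

32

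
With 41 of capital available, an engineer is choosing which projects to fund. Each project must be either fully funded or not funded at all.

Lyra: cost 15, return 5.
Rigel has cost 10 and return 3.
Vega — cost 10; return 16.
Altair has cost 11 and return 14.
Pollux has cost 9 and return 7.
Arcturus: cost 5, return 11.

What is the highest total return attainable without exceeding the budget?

Allowing fractional choices, the relaxed optimum would be about 50.0, but projects are indivisible.
Lyra + Vega + Altair + Arcturus: cost 15 + 10 + 11 + 5 = 41 ≤ 41, return 5 + 16 + 14 + 11 = 46.
Vega + Altair + Pollux + Arcturus: cost 10 + 11 + 9 + 5 = 35 ≤ 41, return 16 + 14 + 7 + 11 = 48.
Rigel + Vega + Altair + Arcturus: cost 10 + 10 + 11 + 5 = 36 ≤ 41, return 3 + 16 + 14 + 11 = 44.
Best is Vega, Altair, Pollux, and Arcturus with total return 48.

48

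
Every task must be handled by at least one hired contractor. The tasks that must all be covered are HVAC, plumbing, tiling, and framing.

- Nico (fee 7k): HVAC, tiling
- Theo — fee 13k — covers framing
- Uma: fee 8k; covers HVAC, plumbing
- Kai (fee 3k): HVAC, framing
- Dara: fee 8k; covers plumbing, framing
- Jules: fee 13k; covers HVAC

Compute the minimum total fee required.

15

The greedy cost-per-new-task heuristic would pick Kai, Nico, and Uma for 18, but a cheaper cover exists.
Choose Nico and Dara: together they cover HVAC, plumbing, tiling, framing — every task.
Total fee: 7 + 8 = 15.
No cover costs less than 15.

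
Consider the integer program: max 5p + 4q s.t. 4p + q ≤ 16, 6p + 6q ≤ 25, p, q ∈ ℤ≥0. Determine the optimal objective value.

20

The continuous relaxation peaks at (3.94, 0.222) with value 20.61; rounding to a feasible lattice point costs some objective.
(p,q)=(4,0): 4·4+1·0=16≤16, 6·4+6·0=24≤25, objective 20.
(p,q)=(3,1): 4·3+1·1=13≤16, 6·3+6·1=24≤25, objective 19.
(p,q)=(3,0): 4·3+1·0=12≤16, 6·3+6·0=18≤25, objective 15.
The best lattice point is (4,0), giving 20.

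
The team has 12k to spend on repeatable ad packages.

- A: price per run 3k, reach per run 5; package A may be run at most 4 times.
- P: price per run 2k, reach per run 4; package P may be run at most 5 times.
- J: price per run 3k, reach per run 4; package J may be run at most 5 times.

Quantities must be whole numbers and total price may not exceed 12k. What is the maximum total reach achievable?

This is a bounded integer knapsack.
Take 2×A and 3×P: price 12 ≤ 12, reach 2·5 + 3·4 = 22.
No other integer combination yields more.

22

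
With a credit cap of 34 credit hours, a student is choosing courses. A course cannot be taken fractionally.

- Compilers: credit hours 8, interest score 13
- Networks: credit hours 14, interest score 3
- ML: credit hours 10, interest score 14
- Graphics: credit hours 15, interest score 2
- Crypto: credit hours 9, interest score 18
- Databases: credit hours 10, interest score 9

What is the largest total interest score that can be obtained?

Take Compilers, ML, and Crypto: credit hours 8 + 10 + 9 = 27 ≤ 34, interest score 13 + 14 + 18 = 45.
No other feasible combination does better.

45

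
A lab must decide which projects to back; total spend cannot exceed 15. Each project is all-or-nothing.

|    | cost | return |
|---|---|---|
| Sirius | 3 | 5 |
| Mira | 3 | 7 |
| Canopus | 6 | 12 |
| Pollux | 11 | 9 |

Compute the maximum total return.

Treat it as a binary knapsack problem.
Allowing fractional choices, the relaxed optimum would be about 26.5, but projects are indivisible.
Sirius + Canopus: cost 3 + 6 = 9 ≤ 15, return 5 + 12 = 17.
Sirius + Mira + Canopus: cost 3 + 3 + 6 = 12 ≤ 15, return 5 + 7 + 12 = 24.
Mira + Canopus: cost 3 + 6 = 9 ≤ 15, return 7 + 12 = 19.
Best is Sirius, Mira, and Canopus with total return 24.

24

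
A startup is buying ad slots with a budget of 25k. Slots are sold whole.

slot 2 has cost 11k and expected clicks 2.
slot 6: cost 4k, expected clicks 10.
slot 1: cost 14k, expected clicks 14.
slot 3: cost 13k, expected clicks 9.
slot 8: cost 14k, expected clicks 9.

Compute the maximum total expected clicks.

This is a 0-1 knapsack instance.
Take slot 6 and slot 1: cost 4 + 14 = 18 ≤ 25, expected clicks 10 + 14 = 24.
No other feasible combination does better.

24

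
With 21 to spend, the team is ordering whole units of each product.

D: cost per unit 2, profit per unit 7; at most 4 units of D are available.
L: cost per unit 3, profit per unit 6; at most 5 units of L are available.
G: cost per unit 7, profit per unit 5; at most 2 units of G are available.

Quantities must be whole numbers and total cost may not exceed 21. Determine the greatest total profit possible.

52

4×D and 4×L: cost 20 ≤ 21, profit 4·7 + 4·6 = 52.
3×D and 5×L: cost 21 ≤ 21, profit 3·7 + 5·6 = 51.
Best is 52.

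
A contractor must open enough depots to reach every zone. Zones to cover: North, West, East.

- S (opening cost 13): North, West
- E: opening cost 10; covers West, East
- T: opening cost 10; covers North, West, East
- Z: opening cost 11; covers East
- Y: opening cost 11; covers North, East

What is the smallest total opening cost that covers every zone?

T alone covers North, West, East — every zone.
Total opening cost: 10.
No cover costs less than 10.

10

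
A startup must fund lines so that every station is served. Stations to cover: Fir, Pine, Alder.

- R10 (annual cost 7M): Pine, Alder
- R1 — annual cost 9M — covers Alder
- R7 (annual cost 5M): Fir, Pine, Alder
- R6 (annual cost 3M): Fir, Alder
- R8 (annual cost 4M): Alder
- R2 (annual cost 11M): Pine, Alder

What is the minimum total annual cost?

The greedy cost-per-new-station heuristic would pick R6 and R7 for 8, but a cheaper cover exists.
R7 alone covers Fir, Pine, Alder — every station.
Total annual cost: 5.
No cover costs less than 5.

5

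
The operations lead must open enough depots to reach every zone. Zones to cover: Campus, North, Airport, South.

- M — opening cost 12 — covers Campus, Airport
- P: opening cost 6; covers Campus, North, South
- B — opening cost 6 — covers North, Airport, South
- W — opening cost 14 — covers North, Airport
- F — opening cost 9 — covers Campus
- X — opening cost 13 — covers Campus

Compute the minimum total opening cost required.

Choose P and B: together they cover Campus, North, Airport, South — every zone.
Total opening cost: 6 + 6 = 12.
No cover costs less than 12.

12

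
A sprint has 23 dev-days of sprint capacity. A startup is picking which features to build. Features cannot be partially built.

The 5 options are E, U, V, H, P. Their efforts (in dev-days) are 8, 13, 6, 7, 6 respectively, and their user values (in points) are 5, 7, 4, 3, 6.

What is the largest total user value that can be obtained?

Treat it as a binary knapsack problem.
Take E, V, and P: effort 8 + 6 + 6 = 20 ≤ 23, user value 5 + 4 + 6 = 15.
No other feasible combination does better.

15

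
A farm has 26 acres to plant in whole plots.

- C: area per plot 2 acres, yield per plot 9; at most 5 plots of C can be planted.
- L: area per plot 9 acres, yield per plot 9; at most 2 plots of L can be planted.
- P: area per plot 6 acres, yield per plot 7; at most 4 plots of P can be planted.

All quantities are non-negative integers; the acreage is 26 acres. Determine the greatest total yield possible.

61

C has the best ratio (9/2); taking only C gives at most 5×9 = 45 (stopped by the supply cap of 5).
Mixing does better — 5×C, 1×L, and 1×P: area 25 ≤ 26, yield 5·9 + 1·9 + 1·7 = 61.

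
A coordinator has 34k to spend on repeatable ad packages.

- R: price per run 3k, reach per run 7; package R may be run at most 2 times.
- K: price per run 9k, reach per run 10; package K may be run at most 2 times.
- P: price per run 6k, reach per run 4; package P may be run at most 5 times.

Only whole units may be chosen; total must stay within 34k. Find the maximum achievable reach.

2×R, 1×K, and 3×P: price 33 ≤ 34, reach 2·7 + 1·10 + 3·4 = 36.
2×R, 2×K, and 1×P: price 30 ≤ 34, reach 2·7 + 2·10 + 1·4 = 38.
Best is 38.

38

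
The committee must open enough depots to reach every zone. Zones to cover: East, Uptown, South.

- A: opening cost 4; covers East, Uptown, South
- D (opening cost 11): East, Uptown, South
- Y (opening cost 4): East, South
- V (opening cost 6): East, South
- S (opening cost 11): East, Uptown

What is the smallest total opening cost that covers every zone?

4

A alone covers East, Uptown, South — every zone.
Total opening cost: 4.
No cover costs less than 4.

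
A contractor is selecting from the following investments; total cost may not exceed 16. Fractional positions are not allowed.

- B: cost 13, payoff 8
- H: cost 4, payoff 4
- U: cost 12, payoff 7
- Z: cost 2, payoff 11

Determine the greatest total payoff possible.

19

U + Z: cost 12 + 2 = 14 ≤ 16, payoff 7 + 11 = 18.
B + Z: cost 13 + 2 = 15 ≤ 16, payoff 8 + 11 = 19.
Best is B and Z with total payoff 19.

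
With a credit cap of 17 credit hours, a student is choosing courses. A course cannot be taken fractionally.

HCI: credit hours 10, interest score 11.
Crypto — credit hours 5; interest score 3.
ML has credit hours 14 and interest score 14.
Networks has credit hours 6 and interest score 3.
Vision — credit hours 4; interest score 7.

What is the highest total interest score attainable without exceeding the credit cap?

Allowing fractional choices, the relaxed optimum would be about 21.0, but courses are indivisible.
HCI + Vision: credit hours 10 + 4 = 14 ≤ 17, interest score 11 + 7 = 18.
ML: credit hours 14 ≤ 17, interest score 14.
HCI + Crypto: credit hours 10 + 5 = 15 ≤ 17, interest score 11 + 3 = 14.
Best is HCI and Vision with total interest score 18.

18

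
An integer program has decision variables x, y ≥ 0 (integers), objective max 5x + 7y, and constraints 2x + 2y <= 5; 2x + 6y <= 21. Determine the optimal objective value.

14

The continuous relaxation peaks at (0, 2.5) with value 17.50; rounding to a feasible lattice point costs some objective.
(x,y)=(0,2): 2·0+2·2=4≤5, 2·0+6·2=12≤21, objective 14.
(x,y)=(1,1): 2·1+2·1=4≤5, 2·1+6·1=8≤21, objective 12.
(x,y)=(0,1): 2·0+2·1=2≤5, 2·0+6·1=6≤21, objective 7.
The best lattice point is (0,2), giving 14.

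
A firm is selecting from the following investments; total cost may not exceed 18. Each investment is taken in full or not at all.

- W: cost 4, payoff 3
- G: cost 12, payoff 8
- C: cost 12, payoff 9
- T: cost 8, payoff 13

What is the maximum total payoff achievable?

T: cost 8 ≤ 18, payoff 13.
W + T: cost 4 + 8 = 12 ≤ 18, payoff 3 + 13 = 16.
Best is W and T with total payoff 16.

16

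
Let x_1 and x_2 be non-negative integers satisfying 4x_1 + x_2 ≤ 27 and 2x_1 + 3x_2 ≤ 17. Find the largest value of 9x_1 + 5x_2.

(x_1,x_2)=(6,1) is feasible, giving 59.
(x_1,x_2)=(5,2) is feasible, giving 55.
(x_1,x_2)=(6,0) is feasible, giving 54.
Maximum is 59 at (x_1,x_2)=(6,1).

59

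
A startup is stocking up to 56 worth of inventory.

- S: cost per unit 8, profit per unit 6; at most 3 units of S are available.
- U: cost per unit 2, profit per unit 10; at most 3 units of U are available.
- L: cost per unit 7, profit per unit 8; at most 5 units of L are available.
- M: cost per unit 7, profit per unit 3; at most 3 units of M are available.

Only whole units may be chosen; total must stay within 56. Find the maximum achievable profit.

Take 1×S, 3×U, 5×L, and 1×M: cost 56 ≤ 56, profit 1·6 + 3·10 + 5·8 + 1·3 = 79.
U has the best ratio (10/2) and is taken to its limit of 3; remaining capacity is filled optimally with the others.

79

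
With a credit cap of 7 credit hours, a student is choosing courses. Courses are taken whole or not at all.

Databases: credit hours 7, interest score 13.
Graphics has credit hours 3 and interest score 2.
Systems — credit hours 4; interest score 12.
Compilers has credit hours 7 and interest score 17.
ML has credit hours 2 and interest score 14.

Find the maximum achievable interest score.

26

Systems + ML: credit hours 4 + 2 = 6 ≤ 7, interest score 12 + 14 = 26.
Compilers: credit hours 7 ≤ 7, interest score 17.
Best is Systems and ML with total interest score 26.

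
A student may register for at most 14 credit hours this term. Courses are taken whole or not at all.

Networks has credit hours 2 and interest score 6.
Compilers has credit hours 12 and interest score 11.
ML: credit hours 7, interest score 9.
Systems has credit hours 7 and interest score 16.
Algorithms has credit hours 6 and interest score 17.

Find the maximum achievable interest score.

33

ML + Algorithms: credit hours 7 + 6 = 13 ≤ 14, interest score 9 + 17 = 26.
Systems + Algorithms: credit hours 7 + 6 = 13 ≤ 14, interest score 16 + 17 = 33.
ML + Systems: credit hours 7 + 7 = 14 ≤ 14, interest score 9 + 16 = 25.
Best is Systems and Algorithms with total interest score 33.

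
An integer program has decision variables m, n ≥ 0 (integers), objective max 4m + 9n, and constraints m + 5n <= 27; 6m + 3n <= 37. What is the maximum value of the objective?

53

(m,n)=(2,5) is feasible, giving 53.
(m,n)=(4,4) is feasible, giving 52.
The best lattice point is (2,5), giving 53.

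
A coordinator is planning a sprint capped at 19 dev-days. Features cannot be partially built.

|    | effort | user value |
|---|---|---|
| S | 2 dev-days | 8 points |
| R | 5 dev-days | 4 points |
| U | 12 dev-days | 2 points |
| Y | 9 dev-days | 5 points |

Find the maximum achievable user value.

17

This is a 0-1 knapsack instance.
Allowing fractional choices, the relaxed optimum would be about 17.5, but features are indivisible.
S + Y: effort 2 + 9 = 11 ≤ 19, user value 8 + 5 = 13.
S + R + Y: effort 2 + 5 + 9 = 16 ≤ 19, user value 8 + 4 + 5 = 17.
S + R + U: effort 2 + 5 + 12 = 19 ≤ 19, user value 8 + 4 + 2 = 14.
Best is S, R, and Y with total user value 17.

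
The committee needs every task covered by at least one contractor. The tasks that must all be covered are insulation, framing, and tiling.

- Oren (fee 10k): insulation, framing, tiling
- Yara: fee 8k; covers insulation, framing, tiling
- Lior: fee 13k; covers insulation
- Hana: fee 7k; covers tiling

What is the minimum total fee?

This is an integer covering problem.
Yara alone covers insulation, framing, tiling — every task.
Total fee: 8.

8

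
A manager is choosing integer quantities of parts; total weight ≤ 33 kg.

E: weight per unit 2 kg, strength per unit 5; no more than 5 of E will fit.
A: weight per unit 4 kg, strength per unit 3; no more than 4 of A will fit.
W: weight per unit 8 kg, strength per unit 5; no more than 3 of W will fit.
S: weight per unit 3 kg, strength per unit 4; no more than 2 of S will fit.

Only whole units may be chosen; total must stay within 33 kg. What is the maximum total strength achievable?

45

This is a bounded integer knapsack.
E has the best ratio (5/2); taking only E gives at most 5×5 = 25 (stopped by the supply cap of 5).
Mixing does better — 5×E, 4×A, and 2×S: weight 32 ≤ 33, strength 5·5 + 4·3 + 2·4 = 45.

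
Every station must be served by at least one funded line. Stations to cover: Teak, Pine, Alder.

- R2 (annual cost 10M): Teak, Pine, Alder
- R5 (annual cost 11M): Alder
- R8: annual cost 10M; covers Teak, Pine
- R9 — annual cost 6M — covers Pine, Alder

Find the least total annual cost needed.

This is an integer covering problem.
The greedy cost-per-new-station heuristic would pick R9 and R2 for 16, but a cheaper cover exists.
R2 alone covers Teak, Pine, Alder — every station.
Total annual cost: 10.
No cover costs less than 10.

10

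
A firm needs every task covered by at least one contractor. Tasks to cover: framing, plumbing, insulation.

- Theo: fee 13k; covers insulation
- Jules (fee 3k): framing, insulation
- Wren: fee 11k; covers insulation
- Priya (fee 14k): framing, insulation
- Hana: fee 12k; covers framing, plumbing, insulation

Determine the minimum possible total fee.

12

The greedy cost-per-new-task heuristic would pick Jules and Hana for 15, but a cheaper cover exists.
Hana alone covers framing, plumbing, insulation — every task.
Total fee: 12.
No cover costs less than 12.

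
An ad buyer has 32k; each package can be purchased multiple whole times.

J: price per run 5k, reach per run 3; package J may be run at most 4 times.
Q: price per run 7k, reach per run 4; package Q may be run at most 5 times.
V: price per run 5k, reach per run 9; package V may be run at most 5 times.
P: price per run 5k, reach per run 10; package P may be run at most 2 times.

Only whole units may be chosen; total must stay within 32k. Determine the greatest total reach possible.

56

Take 4×V and 2×P: price 30 ≤ 32, reach 4·9 + 2·10 = 56.
P has the best ratio (10/5) and is taken to its limit of 2; remaining capacity is filled optimally with the others.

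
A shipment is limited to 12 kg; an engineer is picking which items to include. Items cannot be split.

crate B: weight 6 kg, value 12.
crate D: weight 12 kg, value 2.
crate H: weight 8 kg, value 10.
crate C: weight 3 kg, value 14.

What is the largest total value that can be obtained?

Allowing fractional choices, the relaxed optimum would be about 29.8, but items are indivisible.
crate B + crate C: weight 6 + 3 = 9 ≤ 12, value 12 + 14 = 26.
crate H + crate C: weight 8 + 3 = 11 ≤ 12, value 10 + 14 = 24.
Best is crate B and crate C with total value 26.

26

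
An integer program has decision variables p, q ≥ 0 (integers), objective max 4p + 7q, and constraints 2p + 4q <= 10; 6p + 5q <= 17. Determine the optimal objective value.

18

Relaxing integrality, the LP optimum is 18.14 at (p,q) = (1.29, 1.86), which is not an integer point.
(p,q)=(1,2): 2·1+4·2=10≤10, 6·1+5·2=16≤17, objective 18.
(p,q)=(2,1): 2·2+4·1=8≤10, 6·2+5·1=17≤17, objective 15.
(p,q)=(0,2): 2·0+4·2=8≤10, 6·0+5·2=10≤17, objective 14.
(p,q)=(1,1): 2·1+4·1=6≤10, 6·1+5·1=11≤17, objective 11.
No feasible integer point exceeds 18.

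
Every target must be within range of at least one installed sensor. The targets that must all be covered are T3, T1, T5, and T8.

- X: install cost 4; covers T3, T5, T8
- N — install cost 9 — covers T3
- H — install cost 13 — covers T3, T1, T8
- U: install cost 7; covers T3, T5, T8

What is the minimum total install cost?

This is an integer covering problem.
Choose X and H: together they cover T3, T1, T5, T8 — every target.
Total install cost: 4 + 13 = 17.
No cover costs less than 17.

17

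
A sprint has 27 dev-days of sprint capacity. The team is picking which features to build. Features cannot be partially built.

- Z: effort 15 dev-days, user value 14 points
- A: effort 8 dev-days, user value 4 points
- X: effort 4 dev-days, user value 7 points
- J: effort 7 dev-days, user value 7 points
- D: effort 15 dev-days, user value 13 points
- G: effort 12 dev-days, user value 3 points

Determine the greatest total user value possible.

This is a 0-1 knapsack instance.
Z + X + J: effort 15 + 4 + 7 = 26 ≤ 27, user value 14 + 7 + 7 = 28.
X + J + D: effort 4 + 7 + 15 = 26 ≤ 27, user value 7 + 7 + 13 = 27.
Best is Z, X, and J with total user value 28.

28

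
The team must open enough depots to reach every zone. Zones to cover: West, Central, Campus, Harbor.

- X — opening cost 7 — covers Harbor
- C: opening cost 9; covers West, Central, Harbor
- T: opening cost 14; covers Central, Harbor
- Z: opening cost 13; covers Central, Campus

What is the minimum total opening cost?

Choose C and Z: together they cover West, Central, Campus, Harbor — every zone.
Total opening cost: 9 + 13 = 22.

22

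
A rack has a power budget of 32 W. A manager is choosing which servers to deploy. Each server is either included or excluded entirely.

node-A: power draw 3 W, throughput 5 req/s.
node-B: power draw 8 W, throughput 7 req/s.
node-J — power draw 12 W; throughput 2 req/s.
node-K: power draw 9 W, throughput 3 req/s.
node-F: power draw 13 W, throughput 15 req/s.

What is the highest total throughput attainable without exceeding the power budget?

This is a 0-1 knapsack instance.
Take node-A, node-B, and node-F: power draw 3 + 8 + 13 = 24 ≤ 32, throughput 5 + 7 + 15 = 27.
No other feasible combination does better.

27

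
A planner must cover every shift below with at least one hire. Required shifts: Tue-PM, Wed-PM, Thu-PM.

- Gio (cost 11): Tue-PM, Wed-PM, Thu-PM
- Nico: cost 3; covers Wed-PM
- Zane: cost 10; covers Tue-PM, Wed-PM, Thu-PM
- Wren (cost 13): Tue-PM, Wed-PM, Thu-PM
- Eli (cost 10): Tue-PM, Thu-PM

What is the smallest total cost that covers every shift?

10

Zane alone covers Tue-PM, Wed-PM, Thu-PM — every shift.
Total cost: 10.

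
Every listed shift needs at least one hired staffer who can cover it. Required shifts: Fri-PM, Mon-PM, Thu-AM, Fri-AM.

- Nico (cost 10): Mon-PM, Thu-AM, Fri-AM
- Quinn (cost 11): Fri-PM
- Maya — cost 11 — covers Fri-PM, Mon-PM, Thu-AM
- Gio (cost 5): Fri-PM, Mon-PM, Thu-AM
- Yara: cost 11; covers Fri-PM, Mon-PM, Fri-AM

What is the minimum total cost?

This is an integer covering problem.
Choose Nico and Gio: together they cover Fri-PM, Mon-PM, Thu-AM, Fri-AM — every shift.
Total cost: 10 + 5 = 15.
No cover costs less than 15.

15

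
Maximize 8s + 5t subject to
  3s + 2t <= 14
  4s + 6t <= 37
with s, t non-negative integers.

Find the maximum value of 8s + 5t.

37

Relaxing integrality, the LP optimum is 37.33 at (s,t) = (4.67, 0), which is not an integer point.
(s,t)=(4,1): 3·4+2·1=14≤14, 4·4+6·1=22≤37, objective 37.
(s,t)=(3,2): 3·3+2·2=13≤14, 4·3+6·2=24≤37, objective 34.
(s,t)=(4,0): 3·4+2·0=12≤14, 4·4+6·0=16≤37, objective 32.
(s,t)=(3,1): 3·3+2·1=11≤14, 4·3+6·1=18≤37, objective 29.
No feasible integer point exceeds 37.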